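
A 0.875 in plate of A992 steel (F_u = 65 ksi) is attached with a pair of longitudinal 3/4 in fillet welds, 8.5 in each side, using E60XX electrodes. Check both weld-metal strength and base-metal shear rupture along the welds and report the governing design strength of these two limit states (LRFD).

E60XX → F_EXX = 60 ksi.
t_e = 0.707 × 0.75 = 0.5302 in; L = 17 in.
Weld metal: φR_n = 0.75 × 0.6 × 60 × 0.5302 × 17 = 243.4 kips.
Base metal (shear rupture): φR_n = 0.75 × 0.6 × 65 × 0.875 × 17 = 435.1 kips.
Governing: weld metal.

φR_n ≈ 243 kips (weld metal governs)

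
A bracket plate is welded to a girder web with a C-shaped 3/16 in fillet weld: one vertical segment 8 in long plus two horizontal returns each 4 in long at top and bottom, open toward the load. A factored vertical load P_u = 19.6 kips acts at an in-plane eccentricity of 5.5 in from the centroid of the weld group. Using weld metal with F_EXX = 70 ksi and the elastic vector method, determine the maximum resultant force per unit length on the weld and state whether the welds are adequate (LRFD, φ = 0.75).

Total weld length L_w = 16 in. Treat welds as unit-width lines.
Centroid: x̄ = 2×4×2 / 16 = 1 in from the vertical weld.
Polar moment about centroid: J = I_x + I_y = [8³/12 + 2×4×4²] + [8×1² + 2(4³/12 + 4×1²)] = 197.3 in³.
Direct shear f_v = P/L_w = 19.6 / 16 = 1.225 kip/in (vertical).
Torsion M = P·e = 19.6 × 5.5 = 107.8 kip·in.
Critical point at (x, y) = (3, 4) from centroid. f_tx = M·y/J = 2.185 kip/in; f_ty = M·x/J = 1.639 kip/in.
Resultant f_max = √[f_tx² + (f_v + f_ty)²] = √[2.185² + (1.225 + 1.639)²] = 3.602 kip/in.
Capacity per unit length: φr_n = 0.75 × 0.6 × 70 × (0.707 × 0.1875) = 4.176 kip/in.
3.602 ≤ 4.176 → adequate.

f_max ≈ 3.6 kip/in; adequate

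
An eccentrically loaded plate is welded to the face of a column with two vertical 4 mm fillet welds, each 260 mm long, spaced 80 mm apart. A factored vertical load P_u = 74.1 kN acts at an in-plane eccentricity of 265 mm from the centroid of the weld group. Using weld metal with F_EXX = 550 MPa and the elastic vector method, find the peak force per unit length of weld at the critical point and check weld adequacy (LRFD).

Total weld length L_w = 520 mm. Treat welds as unit-width lines.
Polar moment about centroid: J = 2[d³/12 + d(b/2)²] = 2[260³/12 + 260×40²] = 3761000 mm³.
Direct shear f_v = P/L_w = 74.1×10³ / 520 = 142.5 N/mm (vertical).
Torsion M = P·e = 74.1×10³ × 265 = 19636000 N·mm.
Critical point at (x, y) = (40, 130) from centroid. f_tx = M·y/J = 678.7 N/mm; f_ty = M·x/J = 208.8 N/mm.
Resultant f_max = √[f_tx² + (f_v + f_ty)²] = √[678.7² + (142.5 + 208.8)²] = 764.2 N/mm.
Capacity per unit length: φr_n = 0.75 × 0.6 × 550 × (0.707 × 4) = 699.9 N/mm.
764.2 > 699.9 → NOT adequate.

f_max ≈ 764 N/mm; NOT adequate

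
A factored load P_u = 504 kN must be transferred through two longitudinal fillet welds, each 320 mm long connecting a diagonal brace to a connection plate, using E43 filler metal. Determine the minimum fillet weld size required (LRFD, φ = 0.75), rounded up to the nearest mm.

w = 6 mm

E43XX → F_EXX = 430 MPa.
Total weld length L = 640 mm.
Required throat t_e = P_u / (φ × 0.6 F_EXX × L) = 504 / (0.75 × 0.6 × 430 × 640 × 10⁻³) = 4.07 mm.
Required leg w = t_e / 0.707 = 5.756 mm → use 6 mm.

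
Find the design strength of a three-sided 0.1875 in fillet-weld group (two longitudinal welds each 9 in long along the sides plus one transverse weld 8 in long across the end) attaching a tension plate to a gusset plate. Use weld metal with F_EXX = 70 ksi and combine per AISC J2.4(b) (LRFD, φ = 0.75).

t_e = 0.707 × 0.1875 = 0.1326 in.
R_nwl = 0.6 × 70 × 0.1326 × 18 = 100.2 kip (longitudinal, 2 welds).
R_nwt = 0.6 × 70 × 0.1326 × 8 = 44.54 kip (transverse, base value).
(i) R_nwl + R_nwt = 144.8 kip; (ii) 0.85 R_nwl + 1.5 R_nwt = 152 kip.
R_n = max = 152 kip [governs: (ii)]; φR_n = 114 kip.

φR_n ≈ 114 kip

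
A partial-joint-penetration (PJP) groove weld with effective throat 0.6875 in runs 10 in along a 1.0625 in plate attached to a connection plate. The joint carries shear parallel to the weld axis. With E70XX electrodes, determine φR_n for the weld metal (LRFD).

E70XX → F_EXX = 70 ksi.
Effective throat (given) t_e = 0.6875 in.
A_we = 0.6875 × 10 = 6.875 in².
F_nw = 0.6 F_EXX = 42 ksi.
φR_n = 0.75 × 42 × 6.875 = 216.6 kips.

φR_n ≈ 217 kips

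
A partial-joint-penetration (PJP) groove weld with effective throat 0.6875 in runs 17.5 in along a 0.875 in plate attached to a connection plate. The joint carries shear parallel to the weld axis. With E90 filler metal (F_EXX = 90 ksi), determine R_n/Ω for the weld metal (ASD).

R_n/Ω ≈ 325 kip

Effective throat (given) t_e = 0.6875 in.
A_we = 0.6875 × 17.5 = 12.03 in².
F_nw = 0.6 F_EXX = 54 ksi.
R_n/Ω = (54 × 12.03) / 2.0 = 324.8 kip.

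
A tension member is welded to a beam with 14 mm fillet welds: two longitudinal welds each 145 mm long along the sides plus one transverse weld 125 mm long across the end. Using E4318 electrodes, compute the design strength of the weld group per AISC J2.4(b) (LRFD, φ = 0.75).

E43XX → F_EXX = 430 MPa.
t_e = 0.707 × 14 = 9.898 mm.
R_nwl = 0.6 × 430 × 9.898 × 290 × 10⁻³ = 740.6 kN (longitudinal, 2 welds).
R_nwt = 0.6 × 430 × 9.898 × 125 × 10⁻³ = 319.2 kN (transverse, base value).
(i) R_nwl + R_nwt = 1060 kN; (ii) 0.85 R_nwl + 1.5 R_nwt = 1108 kN.
R_n = max = 1108 kN [governs: (ii)]; φR_n = 831.2 kN.

φR_n ≈ 831 kN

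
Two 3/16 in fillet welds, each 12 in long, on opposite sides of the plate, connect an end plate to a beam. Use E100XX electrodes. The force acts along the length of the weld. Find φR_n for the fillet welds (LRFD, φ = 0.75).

E100XX → F_EXX = 100 ksi.
Effective throat t_e = 0.707 × 0.1875 = 0.1326 in.
Total length L = 24 in; A_we = 0.1326 × 24 = 3.181 in².
F_nw = 0.6 F_EXX = 0.6 × 100 = 60 ksi.
φR_n = 0.75 × 60 × 3.181 = 143.2 kip.

φR_n ≈ 143 kip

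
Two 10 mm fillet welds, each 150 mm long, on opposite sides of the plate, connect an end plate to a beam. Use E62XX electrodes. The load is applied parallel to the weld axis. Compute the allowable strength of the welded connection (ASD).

R_n/Ω ≈ 395 kN

E62XX → F_EXX = 620 MPa.
Effective throat t_e = 0.707 × 10 = 7.07 mm.
Total length L = 300 mm; A_we = 7.07 × 300 = 2121 mm².
F_nw = 0.6 F_EXX = 0.6 × 620 = 372 MPa.
R_n = 372 × 2121 × 10⁻³ = 789 kN; R_n/Ω = 789/2.0 = 394.5 kN.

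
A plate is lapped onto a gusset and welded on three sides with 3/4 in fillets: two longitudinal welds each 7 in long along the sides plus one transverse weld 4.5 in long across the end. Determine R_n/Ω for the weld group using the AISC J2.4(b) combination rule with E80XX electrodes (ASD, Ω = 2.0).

E80XX → F_EXX = 80 ksi.
t_e = 0.707 × 0.75 = 0.5302 in.
R_nwl = 0.6 × 80 × 0.5302 × 14 = 356.3 kip (longitudinal, 2 welds).
R_nwt = 0.6 × 80 × 0.5302 × 4.5 = 114.5 kip (transverse, base value).
(i) R_nwl + R_nwt = 470.9 kip; (ii) 0.85 R_nwl + 1.5 R_nwt = 474.7 kip.
R_n = max = 474.7 kip [governs: (ii)]; R_n/Ω = 237.3 kip.

R_n/Ω ≈ 237 kip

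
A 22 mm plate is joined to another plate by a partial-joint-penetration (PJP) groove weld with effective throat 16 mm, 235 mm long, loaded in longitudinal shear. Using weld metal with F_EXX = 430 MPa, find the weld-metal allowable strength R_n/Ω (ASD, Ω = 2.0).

Effective throat (given) t_e = 16 mm.
A_we = 16 × 235 = 3760 mm².
F_nw = 0.6 F_EXX = 258 MPa.
R_n/Ω = (258 × 3760) / 2.0 × 10⁻³ = 485 kN.

R_n/Ω ≈ 485 kN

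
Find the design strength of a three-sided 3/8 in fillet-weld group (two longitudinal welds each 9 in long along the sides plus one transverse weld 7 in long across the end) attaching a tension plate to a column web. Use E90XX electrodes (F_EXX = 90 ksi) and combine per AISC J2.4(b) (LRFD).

t_e = 0.707 × 0.375 = 0.2651 in.
R_nwl = 0.6 × 90 × 0.2651 × 18 = 257.7 kips (longitudinal, 2 welds).
R_nwt = 0.6 × 90 × 0.2651 × 7 = 100.2 kips (transverse, base value).
(i) R_nwl + R_nwt = 357.9 kips; (ii) 0.85 R_nwl + 1.5 R_nwt = 369.4 kips.
R_n = max = 369.4 kips [governs: (ii)]; φR_n = 277 kips.

φR_n ≈ 277 kips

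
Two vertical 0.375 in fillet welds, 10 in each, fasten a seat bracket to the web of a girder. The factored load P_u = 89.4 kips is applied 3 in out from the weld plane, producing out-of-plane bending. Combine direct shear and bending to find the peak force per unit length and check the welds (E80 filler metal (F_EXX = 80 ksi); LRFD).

L_w = 2 × 10 = 20 in; section modulus (unit throat) S = 2 × L²/6 = 33.33 in².
Direct shear f_v = P/L_w = 89.4/20 = 4.47 kip/in.
Moment M = P × e = 89.4 × 3 = 268.2 kip·in; bending f_b = M/S = 8.046 kip/in.
f_max = √(f_v² + f_b²) = √(4.47² + 8.046²) = 9.204 kip/in.
φr_n = 0.75 × 0.6 × 80 × (0.707 × 0.375) = 9.544 kip/in → adequate.

f_max ≈ 9.2 kip/in; adequate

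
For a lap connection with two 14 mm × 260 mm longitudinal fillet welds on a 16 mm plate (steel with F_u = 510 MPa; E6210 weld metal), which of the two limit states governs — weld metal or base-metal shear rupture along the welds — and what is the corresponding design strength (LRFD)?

φR_n ≈ 1440 kN (weld metal governs)

E62XX → F_EXX = 620 MPa.
t_e = 0.707 × 14 = 9.898 mm; L = 520 mm.
Weld metal: φR_n = 0.75 × 0.6 × 620 × 9.898 × 520 × 10⁻³ = 1436 kN.
Base metal (shear rupture): φR_n = 0.75 × 0.6 × 510 × 16 × 520 × 10⁻³ = 1909 kN.
Governing: weld metal.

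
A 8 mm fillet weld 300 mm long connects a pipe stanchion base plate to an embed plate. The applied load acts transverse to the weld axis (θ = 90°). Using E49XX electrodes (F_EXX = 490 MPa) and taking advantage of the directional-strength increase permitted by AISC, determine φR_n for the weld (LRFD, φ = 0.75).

t_e = 0.707 × 8 = 5.656 mm; A_we = 5.656 × 300 = 1697 mm².
Directional factor: 1.0 + 0.5 sin^1.5(90°) = 1.5.
F_nw = 0.6 × 490 × 1.5 = 441 MPa.
φR_n = 0.75 × 441 × 1697 × 10⁻³ = 561.2 kN.

φR_n ≈ 561 kN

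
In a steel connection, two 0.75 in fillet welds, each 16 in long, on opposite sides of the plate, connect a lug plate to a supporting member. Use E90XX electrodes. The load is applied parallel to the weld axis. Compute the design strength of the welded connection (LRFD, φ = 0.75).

φR_n ≈ 687 kips

E90XX → F_EXX = 90 ksi.
Effective throat t_e = 0.707 × 0.75 = 0.5302 in.
Total length L = 32 in; A_we = 0.5302 × 32 = 16.97 in².
F_nw = 0.6 F_EXX = 0.6 × 90 = 54 ksi.
φR_n = 0.75 × 54 × 16.97 = 687.2 kips.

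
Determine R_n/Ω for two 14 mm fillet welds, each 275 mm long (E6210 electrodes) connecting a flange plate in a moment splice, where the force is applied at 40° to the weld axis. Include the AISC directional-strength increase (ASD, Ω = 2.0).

R_n/Ω ≈ 1270 kN

E62XX → F_EXX = 620 MPa.
t_e = 0.707 × 14 = 9.898 mm; A_we = 9.898 × 550 = 5444 mm².
Directional factor: 1.0 + 0.5 sin^1.5(40°) = 1.258.
F_nw = 0.6 × 620 × 1.258 = 467.9 MPa.
R_n/Ω = (467.9 × 5444) / 2.0 × 10⁻³ = 1273 kN.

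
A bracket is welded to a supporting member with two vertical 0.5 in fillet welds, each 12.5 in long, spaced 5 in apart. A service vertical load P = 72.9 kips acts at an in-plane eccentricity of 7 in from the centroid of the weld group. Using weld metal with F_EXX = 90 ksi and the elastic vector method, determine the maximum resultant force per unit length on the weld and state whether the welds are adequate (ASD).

f_max ≈ 8.65 kip/in; adequate

Total weld length L_w = 25 in. Treat welds as unit-width lines.
Polar moment about centroid: J = 2[d³/12 + d(b/2)²] = 2[12.5³/12 + 12.5×2.5²] = 481.8 in³.
Direct shear f_v = P/L_w = 72.9 / 25 = 2.916 kip/in (vertical).
Torsion M = P·e = 72.9 × 7 = 510.3 kip·in.
Critical point at (x, y) = (2.5, 6.25) from centroid. f_tx = M·y/J = 6.62 kip/in; f_ty = M·x/J = 2.648 kip/in.
Resultant f_max = √[f_tx² + (f_v + f_ty)²] = √[6.62² + (2.916 + 2.648)²] = 8.648 kip/in.
Capacity per unit length: r_n/Ω = (1/2.0) × 0.6 × 90 × (0.707 × 0.5) = 9.544 kip/in.
8.648 ≤ 9.544 → adequate.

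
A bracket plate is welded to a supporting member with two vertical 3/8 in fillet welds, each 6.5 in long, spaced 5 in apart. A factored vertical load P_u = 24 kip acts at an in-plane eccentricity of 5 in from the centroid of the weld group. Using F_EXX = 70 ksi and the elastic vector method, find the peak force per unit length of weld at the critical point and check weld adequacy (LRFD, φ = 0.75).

f_max ≈ 5.21 kip/in; adequate

Total weld length L_w = 13 in. Treat welds as unit-width lines.
Polar moment about centroid: J = 2[d³/12 + d(b/2)²] = 2[6.5³/12 + 6.5×2.5²] = 127 in³.
Direct shear f_v = P/L_w = 24 / 13 = 1.846 kip/in (vertical).
Torsion M = P·e = 24 × 5 = 120 kip·in.
Critical point at (x, y) = (2.5, 3.25) from centroid. f_tx = M·y/J = 3.07 kip/in; f_ty = M·x/J = 2.362 kip/in.
Resultant f_max = √[f_tx² + (f_v + f_ty)²] = √[3.07² + (1.846 + 2.362)²] = 5.209 kip/in.
Capacity per unit length: φr_n = 0.75 × 0.6 × 70 × (0.707 × 0.375) = 8.351 kip/in.
5.209 ≤ 8.351 → adequate.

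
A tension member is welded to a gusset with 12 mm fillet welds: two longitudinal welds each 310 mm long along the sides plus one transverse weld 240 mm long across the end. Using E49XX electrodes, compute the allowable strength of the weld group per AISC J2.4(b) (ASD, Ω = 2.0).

R_n/Ω ≈ 1110 kN

E49XX → F_EXX = 490 MPa.
t_e = 0.707 × 12 = 8.484 mm.
R_nwl = 0.6 × 490 × 8.484 × 620 × 10⁻³ = 1546 kN (longitudinal, 2 welds).
R_nwt = 0.6 × 490 × 8.484 × 240 × 10⁻³ = 598.6 kN (transverse, base value).
(i) R_nwl + R_nwt = 2145 kN; (ii) 0.85 R_nwl + 1.5 R_nwt = 2212 kN.
R_n = max = 2212 kN [governs: (ii)]; R_n/Ω = 1106 kN.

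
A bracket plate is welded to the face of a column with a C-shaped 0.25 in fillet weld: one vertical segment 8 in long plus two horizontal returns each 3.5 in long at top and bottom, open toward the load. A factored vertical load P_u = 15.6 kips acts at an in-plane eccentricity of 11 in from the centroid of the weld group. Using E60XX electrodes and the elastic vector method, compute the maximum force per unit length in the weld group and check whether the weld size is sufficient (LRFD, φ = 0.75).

f_max ≈ 5.42 kip/in; NOT adequate

E60XX → F_EXX = 60 ksi.
Total weld length L_w = 15 in. Treat welds as unit-width lines.
Centroid: x̄ = 2×3.5×1.75 / 15 = 0.8167 in from the vertical weld.
Polar moment about centroid: J = I_x + I_y = [8³/12 + 2×3.5×4²] + [8×0.8167² + 2(3.5³/12 + 3.5×0.9333²)] = 173.2 in³.
Direct shear f_v = P/L_w = 15.6 / 15 = 1.04 kip/in (vertical).
Torsion M = P·e = 15.6 × 11 = 171.6 kip·in.
Critical point at (x, y) = (2.683, 4) from centroid. f_tx = M·y/J = 3.962 kip/in; f_ty = M·x/J = 2.658 kip/in.
Resultant f_max = √[f_tx² + (f_v + f_ty)²] = √[3.962² + (1.04 + 2.658)²] = 5.42 kip/in.
Capacity per unit length: φr_n = 0.75 × 0.6 × 60 × (0.707 × 0.25) = 4.772 kip/in.
5.42 > 4.772 → NOT adequate.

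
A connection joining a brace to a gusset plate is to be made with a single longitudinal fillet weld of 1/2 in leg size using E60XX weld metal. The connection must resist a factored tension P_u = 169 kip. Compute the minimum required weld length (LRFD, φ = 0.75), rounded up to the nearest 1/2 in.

L = 18 in

E60XX → F_EXX = 60 ksi.
Throat t_e = 0.707 × 0.5 = 0.3535 in.
φr_n = 0.75 × 0.6 × 60 × 0.3535 = 9.544 kip/in.
L_req = P_u / φr_n = 169 / 9.544 = 17.71 in total.
Round up → use L = 18 in.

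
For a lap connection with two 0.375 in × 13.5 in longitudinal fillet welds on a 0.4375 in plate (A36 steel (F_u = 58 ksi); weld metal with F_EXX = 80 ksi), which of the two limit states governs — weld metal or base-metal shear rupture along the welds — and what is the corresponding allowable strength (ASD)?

t_e = 0.707 × 0.375 = 0.2651 in; L = 27 in.
Weld metal: R_n/Ω = (1/2.0) × 0.6 × 80 × 0.2651 × 27 = 171.8 kip.
Base metal (shear rupture): R_n/Ω = (1/2.0) × 0.6 × 58 × 0.4375 × 27 = 205.5 kip.
Governing: weld metal.

R_n/Ω ≈ 172 kip (weld metal governs)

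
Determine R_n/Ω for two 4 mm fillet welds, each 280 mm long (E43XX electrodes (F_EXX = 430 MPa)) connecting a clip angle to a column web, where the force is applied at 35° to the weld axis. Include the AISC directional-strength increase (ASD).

t_e = 0.707 × 4 = 2.828 mm; A_we = 2.828 × 560 = 1584 mm².
Directional factor: 1.0 + 0.5 sin^1.5(35°) = 1.217.
F_nw = 0.6 × 430 × 1.217 = 314 MPa.
R_n/Ω = (314 × 1584) / 2.0 × 10⁻³ = 248.7 kN.

R_n/Ω ≈ 249 kN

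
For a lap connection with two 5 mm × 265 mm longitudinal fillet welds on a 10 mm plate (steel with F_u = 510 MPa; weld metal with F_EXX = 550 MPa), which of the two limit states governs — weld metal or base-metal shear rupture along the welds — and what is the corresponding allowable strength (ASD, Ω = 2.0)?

R_n/Ω ≈ 309 kN (weld metal governs)

t_e = 0.707 × 5 = 3.535 mm; L = 530 mm.
Weld metal: R_n/Ω = (1/2.0) × 0.6 × 550 × 3.535 × 530 × 10⁻³ = 309.1 kN.
Base metal (shear rupture): R_n/Ω = (1/2.0) × 0.6 × 510 × 10 × 530 × 10⁻³ = 810.9 kN.
Governing: weld metal.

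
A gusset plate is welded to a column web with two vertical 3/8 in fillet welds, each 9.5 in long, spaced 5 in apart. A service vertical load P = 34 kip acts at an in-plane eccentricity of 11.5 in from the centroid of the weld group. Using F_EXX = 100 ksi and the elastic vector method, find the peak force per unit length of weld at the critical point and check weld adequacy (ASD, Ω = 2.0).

f_max ≈ 9 kip/in; NOT adequate

Total weld length L_w = 19 in. Treat welds as unit-width lines.
Polar moment about centroid: J = 2[d³/12 + d(b/2)²] = 2[9.5³/12 + 9.5×2.5²] = 261.6 in³.
Direct shear f_v = P/L_w = 34 / 19 = 1.789 kip/in (vertical).
Torsion M = P·e = 34 × 11.5 = 391 kip·in.
Critical point at (x, y) = (2.5, 4.75) from centroid. f_tx = M·y/J = 7.098 kip/in; f_ty = M·x/J = 3.736 kip/in.
Resultant f_max = √[f_tx² + (f_v + f_ty)²] = √[7.098² + (1.789 + 3.736)²] = 8.995 kip/in.
Capacity per unit length: r_n/Ω = (1/2.0) × 0.6 × 100 × (0.707 × 0.375) = 7.954 kip/in.
8.995 > 7.954 → NOT adequate.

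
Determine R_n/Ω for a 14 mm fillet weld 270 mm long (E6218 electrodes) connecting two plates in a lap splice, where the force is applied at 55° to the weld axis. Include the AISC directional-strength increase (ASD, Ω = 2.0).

R_n/Ω ≈ 681 kN

E62XX → F_EXX = 620 MPa.
t_e = 0.707 × 14 = 9.898 mm; A_we = 9.898 × 270 = 2672 mm².
Directional factor: 1.0 + 0.5 sin^1.5(55°) = 1.371.
F_nw = 0.6 × 620 × 1.371 = 509.9 MPa.
R_n/Ω = (509.9 × 2672) / 2.0 × 10⁻³ = 681.3 kN.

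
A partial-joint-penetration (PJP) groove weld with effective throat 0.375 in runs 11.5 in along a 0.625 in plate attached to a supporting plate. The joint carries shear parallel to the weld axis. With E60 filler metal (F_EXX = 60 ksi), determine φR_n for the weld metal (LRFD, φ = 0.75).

Effective throat (given) t_e = 0.375 in.
A_we = 0.375 × 11.5 = 4.312 in².
F_nw = 0.6 F_EXX = 36 ksi.
φR_n = 0.75 × 36 × 4.312 = 116.4 kip.

φR_n ≈ 116 kip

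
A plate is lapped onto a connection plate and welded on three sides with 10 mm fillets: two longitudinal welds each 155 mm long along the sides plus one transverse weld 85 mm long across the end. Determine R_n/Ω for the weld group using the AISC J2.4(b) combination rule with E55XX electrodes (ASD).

E55XX → F_EXX = 550 MPa.
t_e = 0.707 × 10 = 7.07 mm.
R_nwl = 0.6 × 550 × 7.07 × 310 × 10⁻³ = 723.3 kN (longitudinal, 2 welds).
R_nwt = 0.6 × 550 × 7.07 × 85 × 10⁻³ = 198.3 kN (transverse, base value).
(i) R_nwl + R_nwt = 921.6 kN; (ii) 0.85 R_nwl + 1.5 R_nwt = 912.2 kN.
R_n = max = 921.6 kN [governs: (i)]; R_n/Ω = 460.8 kN.

R_n/Ω ≈ 461 kN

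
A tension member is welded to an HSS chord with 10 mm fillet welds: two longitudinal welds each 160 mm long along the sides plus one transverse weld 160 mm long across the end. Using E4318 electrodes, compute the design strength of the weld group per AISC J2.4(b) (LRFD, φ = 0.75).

E43XX → F_EXX = 430 MPa.
t_e = 0.707 × 10 = 7.07 mm.
R_nwl = 0.6 × 430 × 7.07 × 320 × 10⁻³ = 583.7 kN (longitudinal, 2 welds).
R_nwt = 0.6 × 430 × 7.07 × 160 × 10⁻³ = 291.8 kN (transverse, base value).
(i) R_nwl + R_nwt = 875.5 kN; (ii) 0.85 R_nwl + 1.5 R_nwt = 933.9 kN.
R_n = max = 933.9 kN [governs: (ii)]; φR_n = 700.4 kN.

φR_n ≈ 700 kN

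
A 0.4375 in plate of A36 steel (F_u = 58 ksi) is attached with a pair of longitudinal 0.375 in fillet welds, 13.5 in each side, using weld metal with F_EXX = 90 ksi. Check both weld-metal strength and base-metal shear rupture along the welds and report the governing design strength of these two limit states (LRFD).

t_e = 0.707 × 0.375 = 0.2651 in; L = 27 in.
Weld metal: φR_n = 0.75 × 0.6 × 90 × 0.2651 × 27 = 289.9 kips.
Base metal (shear rupture): φR_n = 0.75 × 0.6 × 58 × 0.4375 × 27 = 308.3 kips.
Governing: weld metal.

φR_n ≈ 290 kips (weld metal governs)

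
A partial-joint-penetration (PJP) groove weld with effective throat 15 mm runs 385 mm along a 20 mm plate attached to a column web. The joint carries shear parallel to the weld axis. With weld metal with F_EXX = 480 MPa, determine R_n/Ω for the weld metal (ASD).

R_n/Ω ≈ 832 kN

Effective throat (given) t_e = 15 mm.
A_we = 15 × 385 = 5775 mm².
F_nw = 0.6 F_EXX = 288 MPa.
R_n/Ω = (288 × 5775) / 2.0 × 10⁻³ = 831.6 kN.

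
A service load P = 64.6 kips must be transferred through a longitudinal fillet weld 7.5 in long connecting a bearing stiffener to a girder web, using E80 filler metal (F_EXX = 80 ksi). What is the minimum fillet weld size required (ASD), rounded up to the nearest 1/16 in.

Total weld length L = 7.5 in.
Required throat t_e = P × Ω / (0.6 F_EXX × L) = 64.6 × 2.0 / (0.6 × 80 × 7.5) = 0.3589 in.
Required leg w = t_e / 0.707 = 0.5076 in → use 9/16 in.

w = 9/16 in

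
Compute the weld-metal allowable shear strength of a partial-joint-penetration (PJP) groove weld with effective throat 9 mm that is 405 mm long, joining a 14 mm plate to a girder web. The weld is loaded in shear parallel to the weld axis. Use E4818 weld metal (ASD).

R_n/Ω ≈ 525 kN

E48XX → F_EXX = 480 MPa.
Effective throat (given) t_e = 9 mm.
A_we = 9 × 405 = 3645 mm².
F_nw = 0.6 F_EXX = 288 MPa.
R_n/Ω = (288 × 3645) / 2.0 × 10⁻³ = 524.9 kN.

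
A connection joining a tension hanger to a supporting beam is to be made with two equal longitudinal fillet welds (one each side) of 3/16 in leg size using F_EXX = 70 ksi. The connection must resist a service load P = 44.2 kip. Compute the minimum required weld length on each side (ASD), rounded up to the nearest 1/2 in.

L = 8 in on each side

Throat t_e = 0.707 × 0.1875 = 0.1326 in.
r_n/Ω = (0.6 × 70 × 0.1326) / 2.0 = 2.784 kip/in.
L_req = P / (r_n/Ω) = 44.2 / 2.784 = 15.88 in total.
Per side: 15.88 / 2 = 7.939 in.
Round up → use L = 8 in on each side.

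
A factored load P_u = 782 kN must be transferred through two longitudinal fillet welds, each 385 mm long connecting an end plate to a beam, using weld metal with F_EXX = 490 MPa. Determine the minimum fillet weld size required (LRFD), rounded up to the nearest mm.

w = 7 mm

Total weld length L = 770 mm.
Required throat t_e = P_u / (φ × 0.6 F_EXX × L) = 782 / (0.75 × 0.6 × 490 × 770 × 10⁻³) = 4.606 mm.
Required leg w = t_e / 0.707 = 6.515 mm → use 7 mm.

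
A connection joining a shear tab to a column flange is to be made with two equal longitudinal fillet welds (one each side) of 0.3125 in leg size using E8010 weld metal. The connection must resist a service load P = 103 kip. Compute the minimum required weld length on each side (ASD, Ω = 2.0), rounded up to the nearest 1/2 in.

E80XX → F_EXX = 80 ksi.
Throat t_e = 0.707 × 0.3125 = 0.2209 in.
r_n/Ω = (0.6 × 80 × 0.2209) / 2.0 = 5.302 kip/in.
L_req = P / (r_n/Ω) = 103 / 5.302 = 19.42 in total.
Per side: 19.42 / 2 = 9.712 in.
Round up → use L = 10 in on each side.

L = 10 in on each side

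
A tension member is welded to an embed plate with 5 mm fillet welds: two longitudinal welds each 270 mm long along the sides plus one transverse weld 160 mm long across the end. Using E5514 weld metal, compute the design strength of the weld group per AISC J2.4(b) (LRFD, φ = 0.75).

E55XX → F_EXX = 550 MPa.
t_e = 0.707 × 5 = 3.535 mm.
R_nwl = 0.6 × 550 × 3.535 × 540 × 10⁻³ = 629.9 kN (longitudinal, 2 welds).
R_nwt = 0.6 × 550 × 3.535 × 160 × 10⁻³ = 186.6 kN (transverse, base value).
(i) R_nwl + R_nwt = 816.6 kN; (ii) 0.85 R_nwl + 1.5 R_nwt = 815.4 kN.
R_n = max = 816.6 kN [governs: (i)]; φR_n = 612.4 kN.

φR_n ≈ 612 kN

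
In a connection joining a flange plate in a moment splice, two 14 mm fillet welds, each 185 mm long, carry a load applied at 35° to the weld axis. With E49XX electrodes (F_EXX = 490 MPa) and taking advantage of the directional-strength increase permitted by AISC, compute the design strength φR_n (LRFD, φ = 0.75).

φR_n ≈ 983 kN

t_e = 0.707 × 14 = 9.898 mm; A_we = 9.898 × 370 = 3662 mm².
Directional factor: 1.0 + 0.5 sin^1.5(35°) = 1.217.
F_nw = 0.6 × 490 × 1.217 = 357.9 MPa.
φR_n = 0.75 × 357.9 × 3662 × 10⁻³ = 982.9 kN.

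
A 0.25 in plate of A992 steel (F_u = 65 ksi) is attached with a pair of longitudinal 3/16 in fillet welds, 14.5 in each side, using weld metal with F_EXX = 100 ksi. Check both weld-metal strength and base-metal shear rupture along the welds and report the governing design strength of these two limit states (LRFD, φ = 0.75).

φR_n ≈ 173 kips (weld metal governs)

t_e = 0.707 × 0.1875 = 0.1326 in; L = 29 in.
Weld metal: φR_n = 0.75 × 0.6 × 100 × 0.1326 × 29 = 173 kips.
Base metal (shear rupture): φR_n = 0.75 × 0.6 × 65 × 0.25 × 29 = 212.1 kips.
Governing: weld metal.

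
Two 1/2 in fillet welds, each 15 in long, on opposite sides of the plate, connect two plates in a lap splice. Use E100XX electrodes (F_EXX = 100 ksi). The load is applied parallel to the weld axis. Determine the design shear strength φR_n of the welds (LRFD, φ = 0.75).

φR_n ≈ 477 kips

Effective throat t_e = 0.707 × 0.5 = 0.3535 in.
Total length L = 30 in; A_we = 0.3535 × 30 = 10.6 in².
F_nw = 0.6 F_EXX = 0.6 × 100 = 60 ksi.
φR_n = 0.75 × 60 × 10.6 = 477.2 kips.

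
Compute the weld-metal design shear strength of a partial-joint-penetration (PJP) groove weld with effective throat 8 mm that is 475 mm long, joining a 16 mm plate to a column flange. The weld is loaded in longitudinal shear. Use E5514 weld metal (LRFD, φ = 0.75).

E55XX → F_EXX = 550 MPa.
Effective throat (given) t_e = 8 mm.
A_we = 8 × 475 = 3800 mm².
F_nw = 0.6 F_EXX = 330 MPa.
φR_n = 0.75 × 330 × 3800 × 10⁻³ = 940.5 kN.

φR_n ≈ 940 kN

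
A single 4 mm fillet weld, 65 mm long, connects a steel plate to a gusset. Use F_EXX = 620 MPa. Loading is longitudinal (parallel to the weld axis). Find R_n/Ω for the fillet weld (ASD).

Effective throat t_e = 0.707 × 4 = 2.828 mm.
Total length L = 65 mm; A_we = 2.828 × 65 = 183.8 mm².
F_nw = 0.6 F_EXX = 0.6 × 620 = 372 MPa.
R_n = 372 × 183.8 × 10⁻³ = 68.38 kN; R_n/Ω = 68.38/2.0 = 34.19 kN.

R_n/Ω ≈ 34.2 kN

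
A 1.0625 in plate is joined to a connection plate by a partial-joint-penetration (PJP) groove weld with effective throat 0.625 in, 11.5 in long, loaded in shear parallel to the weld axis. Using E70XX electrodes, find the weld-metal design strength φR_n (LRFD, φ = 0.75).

φR_n ≈ 226 kip

E70XX → F_EXX = 70 ksi.
Effective throat (given) t_e = 0.625 in.
A_we = 0.625 × 11.5 = 7.188 in².
F_nw = 0.6 F_EXX = 42 ksi.
φR_n = 0.75 × 42 × 7.188 = 226.4 kip.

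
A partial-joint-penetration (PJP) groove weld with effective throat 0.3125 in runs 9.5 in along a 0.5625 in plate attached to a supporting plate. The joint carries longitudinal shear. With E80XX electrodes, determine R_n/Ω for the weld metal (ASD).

R_n/Ω ≈ 71.2 kips

E80XX → F_EXX = 80 ksi.
Effective throat (given) t_e = 0.3125 in.
A_we = 0.3125 × 9.5 = 2.969 in².
F_nw = 0.6 F_EXX = 48 ksi.
R_n/Ω = (48 × 2.969) / 2.0 = 71.25 kips.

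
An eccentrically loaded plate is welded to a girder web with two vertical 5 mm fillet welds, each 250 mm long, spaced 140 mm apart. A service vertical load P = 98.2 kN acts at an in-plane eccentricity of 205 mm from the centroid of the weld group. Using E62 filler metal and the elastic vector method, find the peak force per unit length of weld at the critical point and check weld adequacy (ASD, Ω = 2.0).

E62XX → F_EXX = 620 MPa.
Total weld length L_w = 500 mm. Treat welds as unit-width lines.
Polar moment about centroid: J = 2[d³/12 + d(b/2)²] = 2[250³/12 + 250×70²] = 5054000 mm³.
Direct shear f_v = P/L_w = 98.2×10³ / 500 = 196.4 N/mm (vertical).
Torsion M = P·e = 98.2×10³ × 205 = 20131000 N·mm.
Critical point at (x, y) = (70, 125) from centroid. f_tx = M·y/J = 497.9 N/mm; f_ty = M·x/J = 278.8 N/mm.
Resultant f_max = √[f_tx² + (f_v + f_ty)²] = √[497.9² + (196.4 + 278.8)²] = 688.3 N/mm.
Capacity per unit length: r_n/Ω = (1/2.0) × 0.6 × 620 × (0.707 × 5) = 657.5 N/mm.
688.3 > 657.5 → NOT adequate.

f_max ≈ 688 N/mm; NOT adequate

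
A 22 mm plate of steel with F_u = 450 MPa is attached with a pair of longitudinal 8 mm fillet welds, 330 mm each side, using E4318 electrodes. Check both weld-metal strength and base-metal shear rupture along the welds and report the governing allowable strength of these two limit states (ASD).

E43XX → F_EXX = 430 MPa.
t_e = 0.707 × 8 = 5.656 mm; L = 660 mm.
Weld metal: R_n/Ω = (1/2.0) × 0.6 × 430 × 5.656 × 660 × 10⁻³ = 481.6 kN.
Base metal (shear rupture): R_n/Ω = (1/2.0) × 0.6 × 450 × 22 × 660 × 10⁻³ = 1960 kN.
Governing: weld metal.

R_n/Ω ≈ 482 kN (weld metal governs)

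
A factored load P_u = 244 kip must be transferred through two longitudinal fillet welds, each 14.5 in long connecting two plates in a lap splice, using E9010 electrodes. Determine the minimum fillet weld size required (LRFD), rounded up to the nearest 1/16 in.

E90XX → F_EXX = 90 ksi.
Total weld length L = 29 in.
Required throat t_e = P_u / (φ × 0.6 F_EXX × L) = 244 / (0.75 × 0.6 × 90 × 29) = 0.2077 in.
Required leg w = t_e / 0.707 = 0.2938 in → use 5/16 in.

w = 5/16 in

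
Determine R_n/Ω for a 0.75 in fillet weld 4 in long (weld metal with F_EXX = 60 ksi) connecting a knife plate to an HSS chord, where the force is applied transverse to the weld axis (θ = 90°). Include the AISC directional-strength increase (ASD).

t_e = 0.707 × 0.75 = 0.5302 in; A_we = 0.5302 × 4 = 2.121 in².
Directional factor: 1.0 + 0.5 sin^1.5(90°) = 1.5.
F_nw = 0.6 × 60 × 1.5 = 54 ksi.
R_n/Ω = (54 × 2.121) / 2.0 = 57.27 kips.

R_n/Ω ≈ 57.3 kips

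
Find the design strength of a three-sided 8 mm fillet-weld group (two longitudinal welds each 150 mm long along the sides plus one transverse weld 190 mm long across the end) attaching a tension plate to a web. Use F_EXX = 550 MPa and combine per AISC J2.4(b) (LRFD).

t_e = 0.707 × 8 = 5.656 mm.
R_nwl = 0.6 × 550 × 5.656 × 300 × 10⁻³ = 559.9 kN (longitudinal, 2 welds).
R_nwt = 0.6 × 550 × 5.656 × 190 × 10⁻³ = 354.6 kN (transverse, base value).
(i) R_nwl + R_nwt = 914.6 kN; (ii) 0.85 R_nwl + 1.5 R_nwt = 1008 kN.
R_n = max = 1008 kN [governs: (ii)]; φR_n = 755.9 kN.

φR_n ≈ 756 kN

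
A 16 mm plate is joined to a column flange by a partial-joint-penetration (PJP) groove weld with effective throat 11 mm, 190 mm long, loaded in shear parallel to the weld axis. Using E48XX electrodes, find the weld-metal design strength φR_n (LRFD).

φR_n ≈ 451 kN

E48XX → F_EXX = 480 MPa.
Effective throat (given) t_e = 11 mm.
A_we = 11 × 190 = 2090 mm².
F_nw = 0.6 F_EXX = 288 MPa.
φR_n = 0.75 × 288 × 2090 × 10⁻³ = 451.4 kN.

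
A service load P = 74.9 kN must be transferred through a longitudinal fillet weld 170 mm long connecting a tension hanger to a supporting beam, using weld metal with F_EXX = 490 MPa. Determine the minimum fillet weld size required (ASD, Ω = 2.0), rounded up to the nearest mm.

w = 5 mm

Total weld length L = 170 mm.
Required throat t_e = P × Ω / (0.6 F_EXX × L) = 74.9 × 2.0 / (0.6 × 490 × 170 × 10⁻³) = 2.997 mm.
Required leg w = t_e / 0.707 = 4.239 mm → use 5 mm.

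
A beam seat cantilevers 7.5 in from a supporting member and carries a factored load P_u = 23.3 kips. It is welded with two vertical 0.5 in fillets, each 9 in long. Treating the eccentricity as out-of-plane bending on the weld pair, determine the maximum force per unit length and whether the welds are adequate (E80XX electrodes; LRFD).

E80XX → F_EXX = 80 ksi.
L_w = 2 × 9 = 18 in; section modulus (unit throat) S = 2 × L²/6 = 27 in².
Direct shear f_v = P/L_w = 23.3/18 = 1.294 kip/in.
Moment M = P × e = 23.3 × 7.5 = 174.75 kip·in; bending f_b = M/S = 6.472 kip/in.
f_max = √(f_v² + f_b²) = √(1.294² + 6.472²) = 6.6 kip/in.
φr_n = 0.75 × 0.6 × 80 × (0.707 × 0.5) = 12.73 kip/in → adequate.

f_max ≈ 6.6 kip/in; adequate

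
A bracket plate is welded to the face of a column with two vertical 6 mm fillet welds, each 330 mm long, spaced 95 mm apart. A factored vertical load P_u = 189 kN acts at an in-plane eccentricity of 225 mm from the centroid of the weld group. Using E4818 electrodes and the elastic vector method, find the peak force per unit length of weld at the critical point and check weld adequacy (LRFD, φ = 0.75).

E48XX → F_EXX = 480 MPa.
Total weld length L_w = 660 mm. Treat welds as unit-width lines.
Polar moment about centroid: J = 2[d³/12 + d(b/2)²] = 2[330³/12 + 330×47.5²] = 7479000 mm³.
Direct shear f_v = P/L_w = 189×10³ / 660 = 286.4 N/mm (vertical).
Torsion M = P·e = 189×10³ × 225 = 42525000 N·mm.
Critical point at (x, y) = (47.5, 165) from centroid. f_tx = M·y/J = 938.2 N/mm; f_ty = M·x/J = 270.1 N/mm.
Resultant f_max = √[f_tx² + (f_v + f_ty)²] = √[938.2² + (286.4 + 270.1)²] = 1091 N/mm.
Capacity per unit length: φr_n = 0.75 × 0.6 × 480 × (0.707 × 6) = 916.3 N/mm.
1091 > 916.3 → NOT adequate.

f_max ≈ 1090 N/mm; NOT adequate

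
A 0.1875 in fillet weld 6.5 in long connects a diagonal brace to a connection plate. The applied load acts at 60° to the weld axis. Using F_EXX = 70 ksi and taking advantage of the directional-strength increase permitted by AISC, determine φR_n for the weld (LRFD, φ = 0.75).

φR_n ≈ 38.1 kips

t_e = 0.707 × 0.1875 = 0.1326 in; A_we = 0.1326 × 6.5 = 0.8617 in².
Directional factor: 1.0 + 0.5 sin^1.5(60°) = 1.403.
F_nw = 0.6 × 70 × 1.403 = 58.92 ksi.
φR_n = 0.75 × 58.92 × 0.8617 = 38.08 kips.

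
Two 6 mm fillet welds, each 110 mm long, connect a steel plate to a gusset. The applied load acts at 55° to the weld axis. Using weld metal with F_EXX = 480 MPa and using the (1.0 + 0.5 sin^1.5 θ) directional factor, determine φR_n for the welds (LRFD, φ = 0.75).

φR_n ≈ 276 kN

t_e = 0.707 × 6 = 4.242 mm; A_we = 4.242 × 220 = 933.2 mm².
Directional factor: 1.0 + 0.5 sin^1.5(55°) = 1.371.
F_nw = 0.6 × 480 × 1.371 = 394.8 MPa.
φR_n = 0.75 × 394.8 × 933.2 × 10⁻³ = 276.3 kN.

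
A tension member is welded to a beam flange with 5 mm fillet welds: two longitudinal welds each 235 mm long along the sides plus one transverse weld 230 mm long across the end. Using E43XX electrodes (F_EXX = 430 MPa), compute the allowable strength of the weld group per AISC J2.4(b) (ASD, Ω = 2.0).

R_n/Ω ≈ 340 kN

t_e = 0.707 × 5 = 3.535 mm.
R_nwl = 0.6 × 430 × 3.535 × 470 × 10⁻³ = 428.7 kN (longitudinal, 2 welds).
R_nwt = 0.6 × 430 × 3.535 × 230 × 10⁻³ = 209.8 kN (transverse, base value).
(i) R_nwl + R_nwt = 638.4 kN; (ii) 0.85 R_nwl + 1.5 R_nwt = 679 kN.
R_n = max = 679 kN [governs: (ii)]; R_n/Ω = 339.5 kN.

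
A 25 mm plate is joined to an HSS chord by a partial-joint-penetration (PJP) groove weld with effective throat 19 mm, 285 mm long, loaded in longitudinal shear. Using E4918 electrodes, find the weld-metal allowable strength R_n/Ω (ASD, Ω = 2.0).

R_n/Ω ≈ 796 kN

E49XX → F_EXX = 490 MPa.
Effective throat (given) t_e = 19 mm.
A_we = 19 × 285 = 5415 mm².
F_nw = 0.6 F_EXX = 294 MPa.
R_n/Ω = (294 × 5415) / 2.0 × 10⁻³ = 796 kN.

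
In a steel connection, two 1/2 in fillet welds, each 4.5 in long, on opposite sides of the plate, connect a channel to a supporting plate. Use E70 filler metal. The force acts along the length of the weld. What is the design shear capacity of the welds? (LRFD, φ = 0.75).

E70XX → F_EXX = 70 ksi.
Effective throat t_e = 0.707 × 0.5 = 0.3535 in.
Total length L = 9 in; A_we = 0.3535 × 9 = 3.181 in².
F_nw = 0.6 F_EXX = 0.6 × 70 = 42 ksi.
φR_n = 0.75 × 42 × 3.181 = 100.2 kips.

φR_n ≈ 100 kips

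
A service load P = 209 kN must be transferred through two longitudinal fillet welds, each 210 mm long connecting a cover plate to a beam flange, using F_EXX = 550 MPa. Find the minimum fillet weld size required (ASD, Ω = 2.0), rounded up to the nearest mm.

Total weld length L = 420 mm.
Required throat t_e = P × Ω / (0.6 F_EXX × L) = 209 × 2.0 / (0.6 × 550 × 420 × 10⁻³) = 3.016 mm.
Required leg w = t_e / 0.707 = 4.266 mm → use 5 mm.

w = 5 mm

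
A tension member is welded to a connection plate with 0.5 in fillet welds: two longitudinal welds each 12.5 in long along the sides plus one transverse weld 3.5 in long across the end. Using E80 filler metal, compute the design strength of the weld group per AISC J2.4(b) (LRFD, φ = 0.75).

E80XX → F_EXX = 80 ksi.
t_e = 0.707 × 0.5 = 0.3535 in.
R_nwl = 0.6 × 80 × 0.3535 × 25 = 424.2 kip (longitudinal, 2 welds).
R_nwt = 0.6 × 80 × 0.3535 × 3.5 = 59.39 kip (transverse, base value).
(i) R_nwl + R_nwt = 483.6 kip; (ii) 0.85 R_nwl + 1.5 R_nwt = 449.7 kip.
R_n = max = 483.6 kip [governs: (i)]; φR_n = 362.7 kip.

φR_n ≈ 363 kip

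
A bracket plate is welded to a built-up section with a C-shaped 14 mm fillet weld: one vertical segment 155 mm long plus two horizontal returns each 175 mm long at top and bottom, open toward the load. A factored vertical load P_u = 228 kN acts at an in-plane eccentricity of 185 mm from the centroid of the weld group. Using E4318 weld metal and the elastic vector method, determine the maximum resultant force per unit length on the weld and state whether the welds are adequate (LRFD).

f_max ≈ 1800 N/mm; adequate

E43XX → F_EXX = 430 MPa.
Total weld length L_w = 505 mm. Treat welds as unit-width lines.
Centroid: x̄ = 2×175×87.5 / 505 = 60.64 mm from the vertical weld.
Polar moment about centroid: J = I_x + I_y = [155³/12 + 2×175×77.5²] + [155×60.64² + 2(175³/12 + 175×26.86²)] = 4128000 mm³.
Direct shear f_v = P/L_w = 228×10³ / 505 = 451.5 N/mm (vertical).
Torsion M = P·e = 228×10³ × 185 = 42180000 N·mm.
Critical point at (x, y) = (114.4, 77.5) from centroid. f_tx = M·y/J = 791.9 N/mm; f_ty = M·x/J = 1168 N/mm.
Resultant f_max = √[f_tx² + (f_v + f_ty)²] = √[791.9² + (451.5 + 1168)²] = 1803 N/mm.
Capacity per unit length: φr_n = 0.75 × 0.6 × 430 × (0.707 × 14) = 1915 N/mm.
1803 ≤ 1915 → adequate.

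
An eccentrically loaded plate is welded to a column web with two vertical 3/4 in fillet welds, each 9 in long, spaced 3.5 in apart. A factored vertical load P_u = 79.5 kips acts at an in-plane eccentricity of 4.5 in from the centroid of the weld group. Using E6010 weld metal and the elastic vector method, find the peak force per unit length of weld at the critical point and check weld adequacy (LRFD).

E60XX → F_EXX = 60 ksi.
Total weld length L_w = 18 in. Treat welds as unit-width lines.
Polar moment about centroid: J = 2[d³/12 + d(b/2)²] = 2[9³/12 + 9×1.75²] = 176.6 in³.
Direct shear f_v = P/L_w = 79.5 / 18 = 4.417 kip/in (vertical).
Torsion M = P·e = 79.5 × 4.5 = 357.75 kip·in.
Critical point at (x, y) = (1.75, 4.5) from centroid. f_tx = M·y/J = 9.115 kip/in; f_ty = M·x/J = 3.545 kip/in.
Resultant f_max = √[f_tx² + (f_v + f_ty)²] = √[9.115² + (4.417 + 3.545)²] = 12.1 kip/in.
Capacity per unit length: φr_n = 0.75 × 0.6 × 60 × (0.707 × 0.75) = 14.32 kip/in.
12.1 ≤ 14.32 → adequate.

f_max ≈ 12.1 kip/in; adequate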